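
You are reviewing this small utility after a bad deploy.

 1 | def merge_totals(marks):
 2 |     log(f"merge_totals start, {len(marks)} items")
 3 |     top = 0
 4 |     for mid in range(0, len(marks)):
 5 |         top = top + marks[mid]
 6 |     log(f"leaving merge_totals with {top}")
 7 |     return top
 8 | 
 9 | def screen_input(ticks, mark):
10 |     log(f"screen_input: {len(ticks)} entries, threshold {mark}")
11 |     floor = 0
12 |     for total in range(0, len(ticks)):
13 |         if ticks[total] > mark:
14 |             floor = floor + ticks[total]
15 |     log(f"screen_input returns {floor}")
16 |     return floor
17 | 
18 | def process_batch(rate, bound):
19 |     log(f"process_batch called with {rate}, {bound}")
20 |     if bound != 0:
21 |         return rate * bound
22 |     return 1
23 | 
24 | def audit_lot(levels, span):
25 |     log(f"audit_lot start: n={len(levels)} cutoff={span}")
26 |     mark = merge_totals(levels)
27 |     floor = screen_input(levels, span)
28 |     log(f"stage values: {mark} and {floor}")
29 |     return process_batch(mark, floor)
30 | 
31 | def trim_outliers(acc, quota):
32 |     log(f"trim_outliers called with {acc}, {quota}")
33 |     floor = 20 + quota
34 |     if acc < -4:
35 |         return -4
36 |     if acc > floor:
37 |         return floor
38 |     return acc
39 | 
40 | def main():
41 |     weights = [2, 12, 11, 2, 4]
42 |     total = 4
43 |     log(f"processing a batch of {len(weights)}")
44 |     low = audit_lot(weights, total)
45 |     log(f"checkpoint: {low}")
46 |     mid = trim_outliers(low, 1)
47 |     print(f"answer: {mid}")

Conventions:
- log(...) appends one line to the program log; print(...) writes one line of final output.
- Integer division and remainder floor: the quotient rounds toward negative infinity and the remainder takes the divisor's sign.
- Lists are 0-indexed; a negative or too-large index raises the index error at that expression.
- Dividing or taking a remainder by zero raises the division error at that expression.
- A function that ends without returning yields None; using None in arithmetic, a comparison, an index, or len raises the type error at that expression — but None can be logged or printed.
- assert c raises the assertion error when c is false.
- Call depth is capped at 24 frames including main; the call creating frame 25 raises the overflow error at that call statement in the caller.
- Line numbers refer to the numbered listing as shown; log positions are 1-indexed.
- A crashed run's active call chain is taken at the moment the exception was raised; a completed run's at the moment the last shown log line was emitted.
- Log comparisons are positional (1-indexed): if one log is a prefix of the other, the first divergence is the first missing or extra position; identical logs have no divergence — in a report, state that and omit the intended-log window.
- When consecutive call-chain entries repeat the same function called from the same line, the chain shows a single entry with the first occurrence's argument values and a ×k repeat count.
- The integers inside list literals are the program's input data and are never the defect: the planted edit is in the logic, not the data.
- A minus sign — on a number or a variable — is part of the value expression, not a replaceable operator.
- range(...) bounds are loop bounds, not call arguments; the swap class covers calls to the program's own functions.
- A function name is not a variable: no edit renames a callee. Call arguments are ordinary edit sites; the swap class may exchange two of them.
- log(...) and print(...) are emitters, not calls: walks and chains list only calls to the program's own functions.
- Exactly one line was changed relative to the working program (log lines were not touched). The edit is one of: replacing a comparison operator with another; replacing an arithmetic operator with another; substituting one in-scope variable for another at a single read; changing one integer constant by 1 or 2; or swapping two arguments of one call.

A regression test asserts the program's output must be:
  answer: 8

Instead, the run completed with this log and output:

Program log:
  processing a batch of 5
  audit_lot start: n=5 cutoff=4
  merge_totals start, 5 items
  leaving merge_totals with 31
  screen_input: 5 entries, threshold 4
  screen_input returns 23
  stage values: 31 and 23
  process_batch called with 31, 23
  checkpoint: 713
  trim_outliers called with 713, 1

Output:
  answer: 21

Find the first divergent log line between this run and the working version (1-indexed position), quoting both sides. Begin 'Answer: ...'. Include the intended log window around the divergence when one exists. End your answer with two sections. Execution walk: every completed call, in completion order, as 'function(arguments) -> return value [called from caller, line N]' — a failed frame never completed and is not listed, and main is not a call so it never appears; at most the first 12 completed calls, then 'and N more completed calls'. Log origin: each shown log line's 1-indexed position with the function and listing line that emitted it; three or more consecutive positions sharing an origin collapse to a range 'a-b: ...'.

Answer: position 9 — the shown line 'checkpoint: 713' should read 'checkpoint: 8'.
Intended log window:
  7: stage values: 31 and 23
  8: process_batch called with 31, 23
  9: checkpoint: 8
  10: trim_outliers called with 8, 1
Execution walk:
  merge_totals([2, 12, 11, 2, 4]) -> 31  [called from audit_lot, line 26]
  screen_input([2, 12, 11, 2, 4], 4) -> 23  [called from audit_lot, line 27]
  process_batch(31, 23) -> 713  [called from audit_lot, line 29]
  audit_lot([2, 12, 11, 2, 4], 4) -> 713  [called from main, line 44]
  trim_outliers(713, 1) -> 21  [called from main, line 46]
Log line origins:
  1: logged in main at line 43
  2: logged in audit_lot at line 25
  3: logged in merge_totals at line 2
  4: logged in merge_totals at line 6
  5: logged in screen_input at line 10
  6: logged in screen_input at line 15
  7: logged in audit_lot at line 28
  8: logged in process_batch at line 19
  9: logged in main at line 45
  10: logged in trim_outliers at line 32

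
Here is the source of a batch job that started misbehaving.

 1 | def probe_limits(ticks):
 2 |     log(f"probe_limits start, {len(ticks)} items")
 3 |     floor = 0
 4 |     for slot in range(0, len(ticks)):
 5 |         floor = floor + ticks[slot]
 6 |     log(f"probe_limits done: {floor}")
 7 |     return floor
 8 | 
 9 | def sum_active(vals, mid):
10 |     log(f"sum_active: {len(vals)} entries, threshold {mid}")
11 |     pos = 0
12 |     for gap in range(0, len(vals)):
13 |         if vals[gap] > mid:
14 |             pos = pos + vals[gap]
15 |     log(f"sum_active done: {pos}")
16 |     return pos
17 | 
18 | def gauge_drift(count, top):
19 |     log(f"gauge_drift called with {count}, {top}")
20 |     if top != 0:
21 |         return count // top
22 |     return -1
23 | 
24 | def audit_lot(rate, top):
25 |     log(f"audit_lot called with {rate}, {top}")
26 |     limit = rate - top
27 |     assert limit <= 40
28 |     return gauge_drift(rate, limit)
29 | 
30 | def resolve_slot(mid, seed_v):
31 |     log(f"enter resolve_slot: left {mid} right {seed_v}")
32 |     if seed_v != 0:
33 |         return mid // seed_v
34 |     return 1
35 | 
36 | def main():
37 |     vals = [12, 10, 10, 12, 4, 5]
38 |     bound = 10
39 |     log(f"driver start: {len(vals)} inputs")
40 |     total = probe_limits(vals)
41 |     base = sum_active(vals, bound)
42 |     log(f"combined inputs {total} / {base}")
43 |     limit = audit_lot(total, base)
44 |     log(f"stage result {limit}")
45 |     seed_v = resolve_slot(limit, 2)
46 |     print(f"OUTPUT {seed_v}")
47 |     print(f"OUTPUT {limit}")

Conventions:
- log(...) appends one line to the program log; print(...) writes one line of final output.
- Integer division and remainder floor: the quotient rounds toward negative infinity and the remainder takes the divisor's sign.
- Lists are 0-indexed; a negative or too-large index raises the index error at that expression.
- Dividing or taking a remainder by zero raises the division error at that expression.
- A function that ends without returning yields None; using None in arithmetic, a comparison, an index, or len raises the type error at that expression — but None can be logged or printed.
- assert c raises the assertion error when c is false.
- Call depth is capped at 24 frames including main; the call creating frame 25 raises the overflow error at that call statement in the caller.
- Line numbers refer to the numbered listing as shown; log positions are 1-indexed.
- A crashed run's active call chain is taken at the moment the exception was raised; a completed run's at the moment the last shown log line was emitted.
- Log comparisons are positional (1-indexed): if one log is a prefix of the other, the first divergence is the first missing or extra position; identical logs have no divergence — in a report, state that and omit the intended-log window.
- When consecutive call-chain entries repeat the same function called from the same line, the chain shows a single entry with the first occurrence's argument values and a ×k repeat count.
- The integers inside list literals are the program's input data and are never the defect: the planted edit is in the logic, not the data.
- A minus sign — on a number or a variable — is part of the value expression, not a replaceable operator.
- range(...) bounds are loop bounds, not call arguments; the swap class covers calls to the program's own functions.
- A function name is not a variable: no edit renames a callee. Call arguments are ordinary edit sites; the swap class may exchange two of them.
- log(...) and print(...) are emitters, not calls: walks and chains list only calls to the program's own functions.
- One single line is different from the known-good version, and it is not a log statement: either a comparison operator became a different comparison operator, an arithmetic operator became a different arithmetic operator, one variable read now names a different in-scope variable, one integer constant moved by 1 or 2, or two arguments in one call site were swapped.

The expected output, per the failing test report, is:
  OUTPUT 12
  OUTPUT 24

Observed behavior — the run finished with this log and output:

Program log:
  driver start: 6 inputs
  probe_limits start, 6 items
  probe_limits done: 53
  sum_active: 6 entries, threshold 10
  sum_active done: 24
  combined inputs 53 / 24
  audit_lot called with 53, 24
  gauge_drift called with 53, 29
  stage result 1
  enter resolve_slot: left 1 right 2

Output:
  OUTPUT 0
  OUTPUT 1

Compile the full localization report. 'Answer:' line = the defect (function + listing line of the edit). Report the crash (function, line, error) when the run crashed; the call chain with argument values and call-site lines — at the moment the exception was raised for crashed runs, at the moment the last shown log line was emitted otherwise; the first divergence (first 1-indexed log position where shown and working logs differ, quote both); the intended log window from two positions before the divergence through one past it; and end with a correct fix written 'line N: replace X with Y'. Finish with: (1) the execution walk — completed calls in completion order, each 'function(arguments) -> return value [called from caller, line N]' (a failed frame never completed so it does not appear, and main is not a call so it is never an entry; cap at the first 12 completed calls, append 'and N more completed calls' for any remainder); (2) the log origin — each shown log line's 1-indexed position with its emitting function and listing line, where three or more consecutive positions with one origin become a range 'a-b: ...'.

Answer: the defect is in gauge_drift at line 21.
The tell: Everything matches until log position 9, which reads 'stage result 1' in place of 'stage result 24'.
Call chain: main -> resolve_slot(1, 2) (called at line 45).
First divergence: at position 9 the run shows 'stage result 1' where the working version logs 'stage result 24'.
Intended log window:
  7: audit_lot called with 53, 24
  8: gauge_drift called with 53, 29
  9: stage result 24
  10: enter resolve_slot: left 24 right 2
Execution walk:
  probe_limits([12, 10, 10, 12, 4, 5]) -> 53  [called from main, line 40]
  sum_active([12, 10, 10, 12, 4, 5], 10) -> 24  [called from main, line 41]
  gauge_drift(53, 29) -> 1  [called from audit_lot, line 28]
  audit_lot(53, 24) -> 1  [called from main, line 43]
  resolve_slot(1, 2) -> 0  [called from main, line 45]
Origin of each log line:
  1: logged in main at line 39
  2: logged in probe_limits at line 2
  3: logged in probe_limits at line 6
  4: logged in sum_active at line 10
  5: logged in sum_active at line 15
  6: logged in main at line 42
  7: logged in audit_lot at line 25
  8: logged in gauge_drift at line 19
  9: logged in main at line 44
  10: logged in resolve_slot at line 31
A correct fix: line 21: replace `//` with `%`.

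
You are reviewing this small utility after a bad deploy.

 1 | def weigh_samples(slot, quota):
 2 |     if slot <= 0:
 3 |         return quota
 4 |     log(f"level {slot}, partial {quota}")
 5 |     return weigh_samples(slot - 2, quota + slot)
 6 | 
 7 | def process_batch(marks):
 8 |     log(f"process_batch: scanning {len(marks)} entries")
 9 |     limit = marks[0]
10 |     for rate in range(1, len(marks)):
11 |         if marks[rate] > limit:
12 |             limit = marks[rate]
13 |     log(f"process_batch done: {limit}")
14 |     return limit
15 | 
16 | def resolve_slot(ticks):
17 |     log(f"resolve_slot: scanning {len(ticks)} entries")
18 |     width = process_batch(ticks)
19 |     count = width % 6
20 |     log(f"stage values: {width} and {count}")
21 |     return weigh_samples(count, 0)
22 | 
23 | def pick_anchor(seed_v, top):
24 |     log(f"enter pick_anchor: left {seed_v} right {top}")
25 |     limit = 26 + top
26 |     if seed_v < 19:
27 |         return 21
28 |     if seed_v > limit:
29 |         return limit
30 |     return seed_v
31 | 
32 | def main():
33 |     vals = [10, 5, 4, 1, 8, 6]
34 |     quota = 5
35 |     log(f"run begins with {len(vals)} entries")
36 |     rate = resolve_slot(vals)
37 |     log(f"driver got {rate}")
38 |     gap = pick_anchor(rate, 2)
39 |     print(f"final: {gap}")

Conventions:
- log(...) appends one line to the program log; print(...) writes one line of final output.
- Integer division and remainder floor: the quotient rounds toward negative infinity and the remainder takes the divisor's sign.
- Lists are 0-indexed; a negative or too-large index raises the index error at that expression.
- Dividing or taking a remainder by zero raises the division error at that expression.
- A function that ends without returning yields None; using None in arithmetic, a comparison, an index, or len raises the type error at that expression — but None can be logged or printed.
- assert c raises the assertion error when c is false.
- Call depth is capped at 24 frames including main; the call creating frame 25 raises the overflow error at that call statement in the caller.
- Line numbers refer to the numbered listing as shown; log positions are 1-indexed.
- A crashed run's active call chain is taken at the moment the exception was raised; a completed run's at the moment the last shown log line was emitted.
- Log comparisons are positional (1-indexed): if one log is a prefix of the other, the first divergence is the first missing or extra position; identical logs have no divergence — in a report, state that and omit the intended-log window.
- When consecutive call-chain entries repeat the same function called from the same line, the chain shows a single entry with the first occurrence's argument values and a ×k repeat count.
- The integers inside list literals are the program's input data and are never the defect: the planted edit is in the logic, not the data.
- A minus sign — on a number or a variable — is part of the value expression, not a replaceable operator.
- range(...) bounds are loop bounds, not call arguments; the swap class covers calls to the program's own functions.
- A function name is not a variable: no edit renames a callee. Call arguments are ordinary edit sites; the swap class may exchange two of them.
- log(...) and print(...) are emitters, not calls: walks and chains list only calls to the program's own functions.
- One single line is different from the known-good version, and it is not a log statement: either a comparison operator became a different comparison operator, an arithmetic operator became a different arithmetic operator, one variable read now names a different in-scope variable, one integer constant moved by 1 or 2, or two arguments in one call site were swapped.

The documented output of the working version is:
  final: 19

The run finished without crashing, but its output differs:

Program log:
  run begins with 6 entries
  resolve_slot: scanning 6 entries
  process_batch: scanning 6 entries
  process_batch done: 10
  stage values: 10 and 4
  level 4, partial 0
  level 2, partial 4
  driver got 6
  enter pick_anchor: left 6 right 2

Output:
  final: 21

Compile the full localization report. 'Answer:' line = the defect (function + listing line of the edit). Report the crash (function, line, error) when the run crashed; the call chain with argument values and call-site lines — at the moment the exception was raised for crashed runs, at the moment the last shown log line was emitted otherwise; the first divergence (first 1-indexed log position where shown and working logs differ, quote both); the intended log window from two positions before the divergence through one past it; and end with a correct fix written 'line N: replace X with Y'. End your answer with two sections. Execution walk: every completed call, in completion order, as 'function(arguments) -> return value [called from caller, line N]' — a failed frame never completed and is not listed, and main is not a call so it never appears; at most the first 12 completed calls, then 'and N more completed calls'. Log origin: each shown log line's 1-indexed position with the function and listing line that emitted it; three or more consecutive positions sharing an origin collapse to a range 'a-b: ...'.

Answer: the defect is in pick_anchor at line 27.
Core observation: No log line changed; the fault shows up purely in the output.
Call chain: main -> pick_anchor(6, 2) (called at line 38).
First divergence: there is none — every log position agrees.
Execution walk:
  process_batch([10, 5, 4, 1, 8, 6]) -> 10  [called from resolve_slot, line 18]
  weigh_samples(0, 6) -> 6  [called from weigh_samples, line 5]
  weigh_samples(2, 4) -> 6  [called from weigh_samples, line 5]
  weigh_samples(4, 0) -> 6  [called from resolve_slot, line 21]
  resolve_slot([10, 5, 4, 1, 8, 6]) -> 6  [called from main, line 36]
  pick_anchor(6, 2) -> 21  [called from main, line 38]
Log origin:
  1: from main, line 35
  2: from resolve_slot, line 17
  3: from process_batch, line 8
  4: from process_batch, line 13
  5: from resolve_slot, line 20
  6: from weigh_samples, line 4
  7: from weigh_samples, line 4
  8: from main, line 37
  9: from pick_anchor, line 24
A correct fix: line 27: replace `21` with `19`.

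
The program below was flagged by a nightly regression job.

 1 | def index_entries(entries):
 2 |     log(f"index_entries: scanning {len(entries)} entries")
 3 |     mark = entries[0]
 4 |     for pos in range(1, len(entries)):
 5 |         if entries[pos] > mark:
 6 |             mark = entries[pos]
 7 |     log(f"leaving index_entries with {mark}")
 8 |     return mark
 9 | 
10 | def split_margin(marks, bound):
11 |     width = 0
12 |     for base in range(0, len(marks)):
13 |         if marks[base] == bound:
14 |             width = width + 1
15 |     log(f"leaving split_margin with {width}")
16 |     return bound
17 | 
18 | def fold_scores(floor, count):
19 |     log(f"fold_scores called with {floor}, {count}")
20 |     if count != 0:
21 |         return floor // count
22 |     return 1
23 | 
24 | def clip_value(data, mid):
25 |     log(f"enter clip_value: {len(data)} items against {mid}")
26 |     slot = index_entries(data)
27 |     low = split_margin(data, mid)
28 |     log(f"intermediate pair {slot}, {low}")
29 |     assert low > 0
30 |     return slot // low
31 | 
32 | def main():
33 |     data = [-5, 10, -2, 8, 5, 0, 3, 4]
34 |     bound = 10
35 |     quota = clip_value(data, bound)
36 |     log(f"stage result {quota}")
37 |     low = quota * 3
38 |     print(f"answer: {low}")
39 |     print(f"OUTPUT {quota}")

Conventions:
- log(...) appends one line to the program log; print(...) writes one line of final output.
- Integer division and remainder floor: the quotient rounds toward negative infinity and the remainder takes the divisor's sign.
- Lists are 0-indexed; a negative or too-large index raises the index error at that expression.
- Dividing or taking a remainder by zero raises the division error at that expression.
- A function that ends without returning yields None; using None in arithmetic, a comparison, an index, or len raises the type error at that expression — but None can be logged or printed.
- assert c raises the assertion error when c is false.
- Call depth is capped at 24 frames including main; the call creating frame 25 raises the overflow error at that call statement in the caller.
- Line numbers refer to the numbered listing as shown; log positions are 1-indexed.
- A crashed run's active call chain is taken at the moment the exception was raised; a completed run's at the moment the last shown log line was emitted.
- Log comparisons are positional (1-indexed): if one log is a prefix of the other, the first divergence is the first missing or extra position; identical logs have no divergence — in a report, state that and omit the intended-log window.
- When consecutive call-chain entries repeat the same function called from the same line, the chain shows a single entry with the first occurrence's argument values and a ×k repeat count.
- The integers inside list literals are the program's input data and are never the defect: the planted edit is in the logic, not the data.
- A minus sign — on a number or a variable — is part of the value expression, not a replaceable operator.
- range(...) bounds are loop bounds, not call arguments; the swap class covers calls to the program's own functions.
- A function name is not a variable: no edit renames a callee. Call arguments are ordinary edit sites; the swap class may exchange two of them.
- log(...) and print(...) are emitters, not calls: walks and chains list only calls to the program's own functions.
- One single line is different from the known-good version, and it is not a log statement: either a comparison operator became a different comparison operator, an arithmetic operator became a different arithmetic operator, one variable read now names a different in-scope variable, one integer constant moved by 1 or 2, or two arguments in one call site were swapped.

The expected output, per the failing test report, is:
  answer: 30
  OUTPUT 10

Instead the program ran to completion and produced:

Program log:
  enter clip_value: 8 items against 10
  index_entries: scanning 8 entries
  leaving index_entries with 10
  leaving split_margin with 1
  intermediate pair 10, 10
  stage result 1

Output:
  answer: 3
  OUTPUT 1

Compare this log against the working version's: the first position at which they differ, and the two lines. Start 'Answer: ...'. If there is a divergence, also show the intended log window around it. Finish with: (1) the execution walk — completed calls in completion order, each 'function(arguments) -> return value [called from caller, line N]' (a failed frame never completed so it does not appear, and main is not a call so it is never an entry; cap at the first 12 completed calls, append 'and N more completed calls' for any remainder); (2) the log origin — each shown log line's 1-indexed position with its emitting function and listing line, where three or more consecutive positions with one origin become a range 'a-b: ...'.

Answer: position 5 — the shown line 'intermediate pair 10, 10' should read 'intermediate pair 10, 1'.
Intended log window:
  3: leaving index_entries with 10
  4: leaving split_margin with 1
  5: intermediate pair 10, 1
  6: stage result 10
Execution walk:
  index_entries([-5, 10, -2, 8, 5, 0, 3, 4]) -> 10  [called from clip_value, line 26]
  split_margin([-5, 10, -2, 8, 5, 0, 3, 4], 10) -> 10  [called from clip_value, line 27]
  clip_value([-5, 10, -2, 8, 5, 0, 3, 4], 10) -> 1  [called from main, line 35]
Log origin:
  1: logged in clip_value at line 25
  2: logged in index_entries at line 2
  3: logged in index_entries at line 7
  4: logged in split_margin at line 15
  5: logged in clip_value at line 28
  6: logged in main at line 36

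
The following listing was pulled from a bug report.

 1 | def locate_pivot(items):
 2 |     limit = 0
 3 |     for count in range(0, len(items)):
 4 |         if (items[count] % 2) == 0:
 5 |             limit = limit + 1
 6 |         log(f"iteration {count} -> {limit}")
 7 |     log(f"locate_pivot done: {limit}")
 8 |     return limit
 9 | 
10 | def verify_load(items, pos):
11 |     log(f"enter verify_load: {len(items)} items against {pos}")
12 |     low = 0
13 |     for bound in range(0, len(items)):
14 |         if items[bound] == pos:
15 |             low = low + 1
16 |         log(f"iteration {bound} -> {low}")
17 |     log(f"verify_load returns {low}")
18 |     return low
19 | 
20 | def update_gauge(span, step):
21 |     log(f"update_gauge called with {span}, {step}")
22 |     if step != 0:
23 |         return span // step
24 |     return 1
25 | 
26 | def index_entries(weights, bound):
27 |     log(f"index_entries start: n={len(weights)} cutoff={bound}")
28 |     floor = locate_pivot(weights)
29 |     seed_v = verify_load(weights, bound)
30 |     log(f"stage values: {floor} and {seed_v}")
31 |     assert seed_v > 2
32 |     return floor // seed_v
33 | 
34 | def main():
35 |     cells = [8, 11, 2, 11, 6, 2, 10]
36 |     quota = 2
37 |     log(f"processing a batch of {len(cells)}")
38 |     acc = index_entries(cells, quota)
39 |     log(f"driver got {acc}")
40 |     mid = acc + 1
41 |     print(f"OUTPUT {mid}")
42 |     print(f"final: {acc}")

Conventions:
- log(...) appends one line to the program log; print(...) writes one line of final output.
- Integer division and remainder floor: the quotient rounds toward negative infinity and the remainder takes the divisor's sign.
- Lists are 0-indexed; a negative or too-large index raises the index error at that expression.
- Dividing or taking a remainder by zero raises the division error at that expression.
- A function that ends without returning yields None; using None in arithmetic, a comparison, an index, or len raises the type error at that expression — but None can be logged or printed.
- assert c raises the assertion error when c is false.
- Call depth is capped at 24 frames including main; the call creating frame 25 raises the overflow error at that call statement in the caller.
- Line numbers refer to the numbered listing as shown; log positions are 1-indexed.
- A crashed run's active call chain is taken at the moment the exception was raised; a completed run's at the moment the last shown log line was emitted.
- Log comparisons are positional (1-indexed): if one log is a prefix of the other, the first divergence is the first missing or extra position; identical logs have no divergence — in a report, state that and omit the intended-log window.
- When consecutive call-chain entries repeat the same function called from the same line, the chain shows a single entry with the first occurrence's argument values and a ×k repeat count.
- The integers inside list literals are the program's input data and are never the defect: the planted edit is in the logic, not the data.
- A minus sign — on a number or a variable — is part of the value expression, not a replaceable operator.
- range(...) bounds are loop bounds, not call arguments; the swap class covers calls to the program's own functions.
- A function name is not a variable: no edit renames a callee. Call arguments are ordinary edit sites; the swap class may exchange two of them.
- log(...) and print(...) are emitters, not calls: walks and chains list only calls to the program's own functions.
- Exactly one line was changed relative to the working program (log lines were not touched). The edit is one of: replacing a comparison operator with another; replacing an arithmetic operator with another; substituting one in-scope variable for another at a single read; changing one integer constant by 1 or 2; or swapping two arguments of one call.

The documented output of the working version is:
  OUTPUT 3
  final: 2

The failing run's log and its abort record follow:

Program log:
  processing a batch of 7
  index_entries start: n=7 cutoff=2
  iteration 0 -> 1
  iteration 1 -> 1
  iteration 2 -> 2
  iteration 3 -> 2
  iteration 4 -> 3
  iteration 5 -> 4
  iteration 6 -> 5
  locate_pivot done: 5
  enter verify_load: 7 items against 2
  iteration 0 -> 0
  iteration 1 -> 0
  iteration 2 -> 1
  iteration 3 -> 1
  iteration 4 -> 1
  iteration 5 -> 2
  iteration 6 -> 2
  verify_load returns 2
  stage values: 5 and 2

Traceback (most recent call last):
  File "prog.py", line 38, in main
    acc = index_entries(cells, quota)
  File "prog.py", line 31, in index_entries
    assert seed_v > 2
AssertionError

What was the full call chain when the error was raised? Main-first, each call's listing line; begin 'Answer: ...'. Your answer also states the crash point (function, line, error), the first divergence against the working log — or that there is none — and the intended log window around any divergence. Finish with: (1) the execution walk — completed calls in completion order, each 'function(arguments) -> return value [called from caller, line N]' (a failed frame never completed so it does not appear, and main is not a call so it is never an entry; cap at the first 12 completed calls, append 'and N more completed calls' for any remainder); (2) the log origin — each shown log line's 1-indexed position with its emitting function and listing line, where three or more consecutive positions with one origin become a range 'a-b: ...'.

Answer: main -> index_entries (called at line 38).
Key fact: The faulty run's log stops after 20 lines; the working version's next line would be 'driver got 2'.
Crash: index_entries, line 31, AssertionError.
First divergence: position 21 (shown log ended at 20 lines; the working version continues: 'driver got 2').
Intended log window:
  19: verify_load returns 2
  20: stage values: 5 and 2
  21: driver got 2
Execution walk:
  locate_pivot([8, 11, 2, 11, 6, 2, 10]) -> 5  [called from index_entries, line 28]
  verify_load([8, 11, 2, 11, 6, 2, 10], 2) -> 2  [called from index_entries, line 29]
Origin of each log line:
  1: emitted by main (line 37)
  2: emitted by index_entries (line 27)
  3-9: emitted by locate_pivot (line 6)
  10: emitted by locate_pivot (line 7)
  11: emitted by verify_load (line 11)
  12-18: emitted by verify_load (line 16)
  19: emitted by verify_load (line 17)
  20: emitted by index_entries (line 30)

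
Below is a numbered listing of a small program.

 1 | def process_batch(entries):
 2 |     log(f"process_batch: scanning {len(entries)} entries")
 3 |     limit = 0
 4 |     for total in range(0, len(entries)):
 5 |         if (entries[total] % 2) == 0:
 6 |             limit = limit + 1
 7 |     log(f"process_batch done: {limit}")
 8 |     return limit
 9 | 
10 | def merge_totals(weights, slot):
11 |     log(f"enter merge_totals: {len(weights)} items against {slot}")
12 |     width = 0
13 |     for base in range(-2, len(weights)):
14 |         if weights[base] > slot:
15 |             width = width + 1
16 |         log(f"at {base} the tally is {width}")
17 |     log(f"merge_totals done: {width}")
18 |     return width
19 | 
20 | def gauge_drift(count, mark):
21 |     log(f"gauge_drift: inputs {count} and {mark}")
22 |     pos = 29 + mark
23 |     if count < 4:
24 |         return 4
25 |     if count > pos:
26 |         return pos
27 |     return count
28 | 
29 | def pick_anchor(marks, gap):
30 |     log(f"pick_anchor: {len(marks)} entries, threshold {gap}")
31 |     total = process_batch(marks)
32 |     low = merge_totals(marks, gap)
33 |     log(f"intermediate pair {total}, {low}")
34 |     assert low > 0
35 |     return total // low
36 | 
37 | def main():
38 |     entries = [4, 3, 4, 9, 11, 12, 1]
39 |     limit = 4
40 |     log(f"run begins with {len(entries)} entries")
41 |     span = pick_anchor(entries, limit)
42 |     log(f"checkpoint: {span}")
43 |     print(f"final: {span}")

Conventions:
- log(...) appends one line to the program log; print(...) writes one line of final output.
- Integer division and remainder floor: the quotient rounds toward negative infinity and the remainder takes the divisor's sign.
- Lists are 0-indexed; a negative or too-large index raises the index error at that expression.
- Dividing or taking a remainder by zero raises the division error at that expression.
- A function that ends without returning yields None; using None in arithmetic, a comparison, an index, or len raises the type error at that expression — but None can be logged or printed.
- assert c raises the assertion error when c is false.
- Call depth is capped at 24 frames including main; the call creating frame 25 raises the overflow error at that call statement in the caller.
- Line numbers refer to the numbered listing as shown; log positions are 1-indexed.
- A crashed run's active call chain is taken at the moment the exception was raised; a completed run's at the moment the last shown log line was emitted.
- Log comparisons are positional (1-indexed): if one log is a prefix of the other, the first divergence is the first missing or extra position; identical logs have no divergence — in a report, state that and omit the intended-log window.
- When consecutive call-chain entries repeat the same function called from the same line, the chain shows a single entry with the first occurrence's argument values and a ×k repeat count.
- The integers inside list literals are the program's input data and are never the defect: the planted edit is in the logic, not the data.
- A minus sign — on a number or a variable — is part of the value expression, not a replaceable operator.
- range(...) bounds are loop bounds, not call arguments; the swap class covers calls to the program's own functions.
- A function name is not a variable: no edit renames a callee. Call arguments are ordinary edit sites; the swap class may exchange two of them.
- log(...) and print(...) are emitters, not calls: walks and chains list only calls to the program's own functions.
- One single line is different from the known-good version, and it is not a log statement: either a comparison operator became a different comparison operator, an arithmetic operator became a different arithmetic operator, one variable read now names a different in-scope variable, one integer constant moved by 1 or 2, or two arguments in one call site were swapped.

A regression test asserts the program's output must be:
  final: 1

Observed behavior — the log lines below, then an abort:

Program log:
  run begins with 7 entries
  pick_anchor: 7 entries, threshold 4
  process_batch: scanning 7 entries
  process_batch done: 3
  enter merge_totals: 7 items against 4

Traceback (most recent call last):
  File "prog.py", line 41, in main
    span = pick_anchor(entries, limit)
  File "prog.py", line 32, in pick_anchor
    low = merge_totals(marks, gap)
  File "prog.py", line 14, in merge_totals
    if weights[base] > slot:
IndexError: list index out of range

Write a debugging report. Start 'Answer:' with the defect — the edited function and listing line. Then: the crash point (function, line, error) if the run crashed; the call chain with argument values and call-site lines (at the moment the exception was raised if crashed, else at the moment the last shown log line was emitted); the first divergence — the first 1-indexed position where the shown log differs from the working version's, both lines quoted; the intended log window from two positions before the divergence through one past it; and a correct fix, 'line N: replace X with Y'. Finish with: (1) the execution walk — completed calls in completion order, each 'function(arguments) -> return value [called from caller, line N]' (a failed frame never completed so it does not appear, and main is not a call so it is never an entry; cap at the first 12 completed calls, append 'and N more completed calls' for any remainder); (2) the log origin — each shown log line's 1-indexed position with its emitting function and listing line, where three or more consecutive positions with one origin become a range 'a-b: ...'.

Answer: the defect is in merge_totals at line 13.
The tell: A complete run would log 'at 0 the tally is 0' next, but this one stopped at 5 lines.
Crash: merge_totals, line 14, IndexError.
Call chain: main -> pick_anchor([4, 3, 4, 9, 11, 12, 1], 4) (called at line 41) -> merge_totals([4, 3, 4, 9, 11, 12, 1], 4) (called at line 32).
First divergence: position 6 — after 5 matching lines the faulty run goes silent; intended next line 'at 0 the tally is 0'.
Intended log window:
  4: process_batch done: 3
  5: enter merge_totals: 7 items against 4
  6: at 0 the tally is 0
  7: at 1 the tally is 0
Execution walk:
  process_batch([4, 3, 4, 9, 11, 12, 1]) -> 3  [called from pick_anchor, line 31]
Log line origins:
  1 — main, line 40
  2 — pick_anchor, line 30
  3 — process_batch, line 2
  4 — process_batch, line 7
  5 — merge_totals, line 11
A correct fix: line 13: replace `-2` with `0`.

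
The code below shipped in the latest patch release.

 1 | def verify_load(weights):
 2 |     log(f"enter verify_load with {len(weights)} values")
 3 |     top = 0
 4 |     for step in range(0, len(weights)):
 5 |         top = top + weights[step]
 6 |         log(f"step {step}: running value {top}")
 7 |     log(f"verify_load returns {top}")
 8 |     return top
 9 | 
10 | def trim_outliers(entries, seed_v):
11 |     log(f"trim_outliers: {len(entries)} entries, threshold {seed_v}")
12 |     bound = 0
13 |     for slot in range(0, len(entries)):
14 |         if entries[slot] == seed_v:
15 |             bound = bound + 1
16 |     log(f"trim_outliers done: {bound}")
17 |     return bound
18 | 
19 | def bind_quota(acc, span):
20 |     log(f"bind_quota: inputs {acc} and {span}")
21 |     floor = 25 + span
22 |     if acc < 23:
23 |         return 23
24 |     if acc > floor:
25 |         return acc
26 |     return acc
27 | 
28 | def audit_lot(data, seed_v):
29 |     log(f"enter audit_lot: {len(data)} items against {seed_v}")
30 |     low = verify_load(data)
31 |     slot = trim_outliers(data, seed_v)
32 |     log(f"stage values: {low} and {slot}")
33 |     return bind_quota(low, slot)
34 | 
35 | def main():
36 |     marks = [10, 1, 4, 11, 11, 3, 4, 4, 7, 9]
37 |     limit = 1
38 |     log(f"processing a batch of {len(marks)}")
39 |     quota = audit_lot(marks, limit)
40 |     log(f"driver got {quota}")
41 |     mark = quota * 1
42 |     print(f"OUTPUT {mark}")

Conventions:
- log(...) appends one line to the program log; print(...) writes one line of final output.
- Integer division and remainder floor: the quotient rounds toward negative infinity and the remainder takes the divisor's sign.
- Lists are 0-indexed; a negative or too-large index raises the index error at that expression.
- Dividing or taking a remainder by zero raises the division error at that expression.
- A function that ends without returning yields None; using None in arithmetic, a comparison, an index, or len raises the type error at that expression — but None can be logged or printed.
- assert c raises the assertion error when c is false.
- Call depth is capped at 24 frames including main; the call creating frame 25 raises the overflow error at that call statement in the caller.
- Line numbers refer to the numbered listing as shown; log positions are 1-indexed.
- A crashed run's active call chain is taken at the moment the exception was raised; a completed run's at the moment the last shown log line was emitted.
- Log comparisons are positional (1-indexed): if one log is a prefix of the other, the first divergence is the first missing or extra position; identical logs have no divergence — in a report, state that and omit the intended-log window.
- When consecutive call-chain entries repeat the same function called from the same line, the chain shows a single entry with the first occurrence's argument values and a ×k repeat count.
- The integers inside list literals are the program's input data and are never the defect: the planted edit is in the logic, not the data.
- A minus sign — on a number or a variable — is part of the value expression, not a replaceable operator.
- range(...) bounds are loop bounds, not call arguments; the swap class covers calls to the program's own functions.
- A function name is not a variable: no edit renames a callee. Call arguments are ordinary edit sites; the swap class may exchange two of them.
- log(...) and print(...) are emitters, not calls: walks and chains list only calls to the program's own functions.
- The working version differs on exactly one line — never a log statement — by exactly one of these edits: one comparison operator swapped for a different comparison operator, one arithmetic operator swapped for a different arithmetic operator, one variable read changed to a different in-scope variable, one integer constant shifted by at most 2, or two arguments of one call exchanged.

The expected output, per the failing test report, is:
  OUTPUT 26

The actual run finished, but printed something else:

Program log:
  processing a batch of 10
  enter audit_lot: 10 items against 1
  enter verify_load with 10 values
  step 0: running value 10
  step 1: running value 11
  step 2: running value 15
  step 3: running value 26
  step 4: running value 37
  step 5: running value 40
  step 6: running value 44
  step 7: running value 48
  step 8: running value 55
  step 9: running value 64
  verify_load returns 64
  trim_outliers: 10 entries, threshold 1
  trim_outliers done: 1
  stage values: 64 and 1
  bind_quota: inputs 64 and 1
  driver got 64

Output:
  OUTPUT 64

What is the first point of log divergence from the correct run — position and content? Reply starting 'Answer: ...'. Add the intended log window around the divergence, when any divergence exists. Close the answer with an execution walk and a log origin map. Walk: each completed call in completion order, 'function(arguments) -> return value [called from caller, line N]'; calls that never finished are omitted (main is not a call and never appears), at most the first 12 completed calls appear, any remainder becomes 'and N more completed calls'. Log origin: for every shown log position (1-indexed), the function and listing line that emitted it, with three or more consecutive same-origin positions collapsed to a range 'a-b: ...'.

Answer: position 19; shown 'driver got 64' vs intended 'driver got 26'.
Intended log window:
  17: stage values: 64 and 1
  18: bind_quota: inputs 64 and 1
  19: driver got 26
Execution walk:
  verify_load([10, 1, 4, 11, 11, 3, 4, 4, 7, 9]) -> 64  [called from audit_lot, line 30]
  trim_outliers([10, 1, 4, 11, 11, 3, 4, 4, 7, 9], 1) -> 1  [called from audit_lot, line 31]
  bind_quota(64, 1) -> 64  [called from audit_lot, line 33]
  audit_lot([10, 1, 4, 11, 11, 3, 4, 4, 7, 9], 1) -> 64  [called from main, line 39]
Origin of each log line:
  1: logged in main at line 38
  2: logged in audit_lot at line 29
  3: logged in verify_load at line 2
  4-13: logged in verify_load at line 6
  14: logged in verify_load at line 7
  15: logged in trim_outliers at line 11
  16: logged in trim_outliers at line 16
  17: logged in audit_lot at line 32
  18: logged in bind_quota at line 20
  19: logged in main at line 40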